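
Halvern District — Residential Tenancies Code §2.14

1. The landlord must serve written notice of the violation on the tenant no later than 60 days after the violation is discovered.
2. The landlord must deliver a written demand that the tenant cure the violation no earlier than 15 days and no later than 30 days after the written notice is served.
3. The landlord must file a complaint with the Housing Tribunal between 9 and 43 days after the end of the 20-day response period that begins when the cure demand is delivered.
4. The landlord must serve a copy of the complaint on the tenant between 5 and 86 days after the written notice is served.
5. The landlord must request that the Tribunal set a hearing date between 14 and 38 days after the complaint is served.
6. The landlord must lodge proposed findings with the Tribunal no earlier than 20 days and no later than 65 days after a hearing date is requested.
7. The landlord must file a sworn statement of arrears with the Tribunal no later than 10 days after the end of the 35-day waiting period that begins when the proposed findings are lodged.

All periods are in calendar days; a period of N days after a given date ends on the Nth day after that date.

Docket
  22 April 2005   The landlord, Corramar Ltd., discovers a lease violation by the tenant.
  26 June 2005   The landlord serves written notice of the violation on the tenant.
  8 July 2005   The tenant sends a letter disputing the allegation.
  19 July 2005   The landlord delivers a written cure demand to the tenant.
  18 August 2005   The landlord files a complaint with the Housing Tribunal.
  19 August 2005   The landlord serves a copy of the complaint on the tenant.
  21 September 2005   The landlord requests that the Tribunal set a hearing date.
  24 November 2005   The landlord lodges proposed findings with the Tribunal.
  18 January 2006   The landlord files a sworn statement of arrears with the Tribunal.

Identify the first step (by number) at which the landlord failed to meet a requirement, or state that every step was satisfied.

Step 1

Step 1 — counting 60 days from 22 April 2005 (when the violation is discovered) gives a deadline of 21 June 2005; 26 June 2005 misses that deadline by 5 days.
The analysis stops there.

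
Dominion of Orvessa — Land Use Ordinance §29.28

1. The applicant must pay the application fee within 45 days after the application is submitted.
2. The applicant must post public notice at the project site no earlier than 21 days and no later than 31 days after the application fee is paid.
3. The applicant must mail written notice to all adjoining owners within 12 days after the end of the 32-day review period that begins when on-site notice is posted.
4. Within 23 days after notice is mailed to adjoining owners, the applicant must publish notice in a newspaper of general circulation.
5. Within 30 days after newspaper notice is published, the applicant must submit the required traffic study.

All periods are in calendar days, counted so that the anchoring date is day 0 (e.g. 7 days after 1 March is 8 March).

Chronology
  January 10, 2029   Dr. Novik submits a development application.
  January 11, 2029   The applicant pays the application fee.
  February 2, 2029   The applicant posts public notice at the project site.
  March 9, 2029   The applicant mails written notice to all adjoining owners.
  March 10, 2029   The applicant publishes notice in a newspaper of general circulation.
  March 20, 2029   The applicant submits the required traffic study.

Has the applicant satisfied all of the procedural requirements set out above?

Step 1: 45 days after January 10, 2029 (when the application is submitted) is February 24, 2029; January 11, 2029 is within that limit.
Step 2: the window is 21–31 days after January 11, 2029 (when the application fee is paid), so February 1, 2029 through February 11, 2029; done February 2, 2029 — within the window.
Step 3: 12 days after March 6, 2029 (end of the 32-day review period, which began when on-site notice is posted on February 2, 2029) is March 18, 2029; completed March 9, 2029, before the deadline.
Step 4: 23 days after March 9, 2029 (when notice is mailed to adjoining owners) is April 1, 2029; done March 10, 2029 — timely.
Step 5: 30 days after March 10, 2029 (when newspaper notice is published) is April 9, 2029; completed March 20, 2029, before the deadline.

Yes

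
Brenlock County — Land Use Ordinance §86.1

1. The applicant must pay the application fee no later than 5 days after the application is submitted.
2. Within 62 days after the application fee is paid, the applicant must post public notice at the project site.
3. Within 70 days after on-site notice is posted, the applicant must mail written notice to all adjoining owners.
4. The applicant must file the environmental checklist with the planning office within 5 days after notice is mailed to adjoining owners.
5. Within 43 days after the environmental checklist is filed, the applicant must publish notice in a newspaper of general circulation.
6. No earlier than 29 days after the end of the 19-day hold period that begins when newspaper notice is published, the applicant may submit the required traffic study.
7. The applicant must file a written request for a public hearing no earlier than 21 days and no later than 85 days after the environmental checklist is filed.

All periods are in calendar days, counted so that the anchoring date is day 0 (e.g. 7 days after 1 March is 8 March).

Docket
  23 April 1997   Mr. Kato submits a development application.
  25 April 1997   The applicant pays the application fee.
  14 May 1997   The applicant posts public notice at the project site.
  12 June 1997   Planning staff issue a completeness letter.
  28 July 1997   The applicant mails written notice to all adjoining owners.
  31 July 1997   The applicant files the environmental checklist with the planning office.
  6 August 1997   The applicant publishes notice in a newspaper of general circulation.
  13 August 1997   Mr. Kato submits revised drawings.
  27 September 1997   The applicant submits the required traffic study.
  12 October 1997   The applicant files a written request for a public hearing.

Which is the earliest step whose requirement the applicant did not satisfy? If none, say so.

Step 1 — counting 5 days from 23 April 1997 (when the application is submitted) gives a deadline of 28 April 1997; completed 25 April 1997, before the deadline.
Step 2 — counting 62 days from 25 April 1997 (when the application fee is paid) gives a deadline of 26 June 1997; done 14 May 1997 — timely.
Step 3 — counting 70 days from 14 May 1997 (when on-site notice is posted) gives a deadline of 23 July 1997; done 28 July 1997 — 5 days late.

Step 3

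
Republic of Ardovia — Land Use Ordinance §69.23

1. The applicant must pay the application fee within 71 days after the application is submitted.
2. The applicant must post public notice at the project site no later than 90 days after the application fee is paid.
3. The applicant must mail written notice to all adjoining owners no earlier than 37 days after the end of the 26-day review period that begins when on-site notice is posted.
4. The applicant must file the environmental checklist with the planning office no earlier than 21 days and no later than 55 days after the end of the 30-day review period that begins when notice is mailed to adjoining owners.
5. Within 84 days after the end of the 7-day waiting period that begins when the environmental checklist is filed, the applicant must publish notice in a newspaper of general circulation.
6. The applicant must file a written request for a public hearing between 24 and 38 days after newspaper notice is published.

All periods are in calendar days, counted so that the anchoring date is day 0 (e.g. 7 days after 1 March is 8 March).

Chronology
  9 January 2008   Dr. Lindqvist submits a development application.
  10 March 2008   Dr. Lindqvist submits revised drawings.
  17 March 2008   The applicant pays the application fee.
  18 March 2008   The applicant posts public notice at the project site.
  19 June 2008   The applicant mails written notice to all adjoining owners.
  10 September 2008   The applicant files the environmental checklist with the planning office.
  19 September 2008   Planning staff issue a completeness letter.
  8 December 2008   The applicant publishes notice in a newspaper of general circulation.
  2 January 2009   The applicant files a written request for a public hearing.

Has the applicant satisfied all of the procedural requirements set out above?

Step 1 — counting 71 days from 9 January 2008 (when the application is submitted) gives a deadline of 20 March 2008; done 17 March 2008 — timely.
Step 2 — counting 90 days from 17 March 2008 (when the application fee is paid) gives a deadline of 15 June 2008; completed 18 March 2008, before the deadline.
Step 3 — must wait 37 days from 13 April 2008 (end of the 26-day review period, which began when on-site notice is posted on 18 March 2008), so not before 20 May 2008; 19 June 2008 is on or after that date.
Step 4 — 21 and 55 days from 19 July 2008 (end of the 30-day review period, which began when notice is mailed to adjoining owners on 19 June 2008) are 9 August 2008 and 12 September 2008 respectively; 10 September 2008 falls inside that range.
Step 5 — counting 84 days from 17 September 2008 (end of the 7-day waiting period, which began when the environmental checklist is filed on 10 September 2008) gives a deadline of 10 December 2008; done 8 December 2008 — timely.
Step 6 — 24 and 38 days from 8 December 2008 (when newspaper notice is published) are 1 January 2009 and 15 January 2009 respectively; done 2 January 2009, which is between those dates.

Yes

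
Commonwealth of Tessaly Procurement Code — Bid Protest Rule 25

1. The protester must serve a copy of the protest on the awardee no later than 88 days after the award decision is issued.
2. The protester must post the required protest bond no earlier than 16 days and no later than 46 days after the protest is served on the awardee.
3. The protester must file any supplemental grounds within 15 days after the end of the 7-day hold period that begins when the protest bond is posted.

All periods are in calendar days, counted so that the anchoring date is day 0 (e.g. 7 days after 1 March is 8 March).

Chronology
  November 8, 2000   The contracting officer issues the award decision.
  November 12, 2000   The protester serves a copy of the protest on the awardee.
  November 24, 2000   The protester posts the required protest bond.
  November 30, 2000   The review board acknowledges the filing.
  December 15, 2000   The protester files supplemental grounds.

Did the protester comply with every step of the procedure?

(1) due by November 8, 2000 + 88 days = February 4, 2001; November 12, 2000 is within that limit.
(2) the permitted window runs from November 12, 2000 + 16 = November 28, 2000 to November 12, 2000 + 46 = December 28, 2000; November 24, 2000 is 4 days too early.

No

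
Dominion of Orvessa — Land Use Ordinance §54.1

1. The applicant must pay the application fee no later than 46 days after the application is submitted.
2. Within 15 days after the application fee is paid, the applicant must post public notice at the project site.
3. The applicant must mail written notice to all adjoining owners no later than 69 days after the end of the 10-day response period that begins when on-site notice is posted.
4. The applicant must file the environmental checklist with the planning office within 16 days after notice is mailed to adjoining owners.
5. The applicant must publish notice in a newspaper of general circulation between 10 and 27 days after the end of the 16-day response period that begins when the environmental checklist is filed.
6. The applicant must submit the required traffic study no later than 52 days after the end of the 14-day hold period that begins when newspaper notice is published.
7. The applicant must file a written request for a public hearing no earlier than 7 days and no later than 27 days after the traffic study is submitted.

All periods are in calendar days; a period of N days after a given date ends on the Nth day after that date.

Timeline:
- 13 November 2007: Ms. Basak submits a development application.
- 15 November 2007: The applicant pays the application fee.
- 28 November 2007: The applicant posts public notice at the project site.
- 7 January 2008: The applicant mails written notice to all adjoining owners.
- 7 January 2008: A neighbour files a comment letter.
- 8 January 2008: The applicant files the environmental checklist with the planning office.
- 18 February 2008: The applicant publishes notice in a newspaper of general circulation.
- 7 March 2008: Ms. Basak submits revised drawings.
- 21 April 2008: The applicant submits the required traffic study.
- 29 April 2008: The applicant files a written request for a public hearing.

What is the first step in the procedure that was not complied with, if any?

(1) due by 13 November 2007 + 46 days = 29 December 2007; 15 November 2007 is within that limit.
(2) due by 15 November 2007 + 15 days = 30 November 2007; completed 28 November 2007, before the deadline.
(3) due by 8 December 2007 + 69 days = 15 February 2008; 7 January 2008 is within that limit.
(4) due by 7 January 2008 + 16 days = 23 January 2008; done 8 January 2008 — timely.
(5) the permitted window runs from 24 January 2008 + 10 = 3 February 2008 to 24 January 2008 + 27 = 20 February 2008; 18 February 2008 falls inside that range.
(6) due by 3 March 2008 + 52 days = 24 April 2008; completed 21 April 2008, before the deadline.
(7) the permitted window runs from 21 April 2008 + 7 = 28 April 2008 to 21 April 2008 + 27 = 18 May 2008; done 29 April 2008 — within the window.

None — every step was satisfied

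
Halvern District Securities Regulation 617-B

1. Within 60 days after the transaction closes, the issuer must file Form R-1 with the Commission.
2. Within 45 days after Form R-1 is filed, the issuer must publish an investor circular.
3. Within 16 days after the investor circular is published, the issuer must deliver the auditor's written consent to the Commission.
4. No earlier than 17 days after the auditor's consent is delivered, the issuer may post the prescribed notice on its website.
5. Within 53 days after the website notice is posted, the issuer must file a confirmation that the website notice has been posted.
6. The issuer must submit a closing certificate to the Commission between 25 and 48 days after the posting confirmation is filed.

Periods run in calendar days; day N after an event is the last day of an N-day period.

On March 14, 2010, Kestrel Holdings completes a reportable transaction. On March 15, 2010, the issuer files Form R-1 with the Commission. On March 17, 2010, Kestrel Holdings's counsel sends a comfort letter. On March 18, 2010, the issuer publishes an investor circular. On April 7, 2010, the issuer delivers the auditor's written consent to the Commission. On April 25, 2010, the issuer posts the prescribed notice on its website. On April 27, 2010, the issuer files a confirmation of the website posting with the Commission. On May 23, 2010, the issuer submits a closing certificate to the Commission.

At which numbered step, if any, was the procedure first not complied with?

Step 3

Step 1 — counting 60 days from March 14, 2010 (when the transaction closes) gives a deadline of May 13, 2010; done March 15, 2010 — timely.
Step 2 — counting 45 days from March 15, 2010 (when Form R-1 is filed) gives a deadline of April 29, 2010; March 18, 2010 is within that limit.
Step 3 — counting 16 days from March 18, 2010 (when the investor circular is published) gives a deadline of April 3, 2010; April 7, 2010 misses that deadline by 4 days.
Later steps need not be reached.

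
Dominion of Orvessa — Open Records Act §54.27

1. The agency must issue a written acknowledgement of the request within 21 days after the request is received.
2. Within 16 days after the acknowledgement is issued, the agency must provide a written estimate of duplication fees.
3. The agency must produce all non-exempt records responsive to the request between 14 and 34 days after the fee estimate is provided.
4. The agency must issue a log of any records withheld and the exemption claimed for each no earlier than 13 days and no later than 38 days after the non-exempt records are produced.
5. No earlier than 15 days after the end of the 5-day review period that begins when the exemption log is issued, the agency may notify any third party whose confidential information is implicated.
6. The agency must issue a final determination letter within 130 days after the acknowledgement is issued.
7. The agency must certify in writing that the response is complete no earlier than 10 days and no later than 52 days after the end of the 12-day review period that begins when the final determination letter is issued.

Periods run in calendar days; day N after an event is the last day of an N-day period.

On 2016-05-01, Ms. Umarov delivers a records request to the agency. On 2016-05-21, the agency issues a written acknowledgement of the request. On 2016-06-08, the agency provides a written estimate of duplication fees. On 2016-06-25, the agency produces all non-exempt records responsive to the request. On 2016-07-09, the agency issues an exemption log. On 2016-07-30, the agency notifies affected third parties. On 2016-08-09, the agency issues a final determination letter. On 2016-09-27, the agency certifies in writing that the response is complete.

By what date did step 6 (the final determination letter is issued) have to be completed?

2016-09-28

Step 6 runs from 2016-05-21, when the acknowledgement is issued. 130 days after 2016-05-21 is 2016-09-28.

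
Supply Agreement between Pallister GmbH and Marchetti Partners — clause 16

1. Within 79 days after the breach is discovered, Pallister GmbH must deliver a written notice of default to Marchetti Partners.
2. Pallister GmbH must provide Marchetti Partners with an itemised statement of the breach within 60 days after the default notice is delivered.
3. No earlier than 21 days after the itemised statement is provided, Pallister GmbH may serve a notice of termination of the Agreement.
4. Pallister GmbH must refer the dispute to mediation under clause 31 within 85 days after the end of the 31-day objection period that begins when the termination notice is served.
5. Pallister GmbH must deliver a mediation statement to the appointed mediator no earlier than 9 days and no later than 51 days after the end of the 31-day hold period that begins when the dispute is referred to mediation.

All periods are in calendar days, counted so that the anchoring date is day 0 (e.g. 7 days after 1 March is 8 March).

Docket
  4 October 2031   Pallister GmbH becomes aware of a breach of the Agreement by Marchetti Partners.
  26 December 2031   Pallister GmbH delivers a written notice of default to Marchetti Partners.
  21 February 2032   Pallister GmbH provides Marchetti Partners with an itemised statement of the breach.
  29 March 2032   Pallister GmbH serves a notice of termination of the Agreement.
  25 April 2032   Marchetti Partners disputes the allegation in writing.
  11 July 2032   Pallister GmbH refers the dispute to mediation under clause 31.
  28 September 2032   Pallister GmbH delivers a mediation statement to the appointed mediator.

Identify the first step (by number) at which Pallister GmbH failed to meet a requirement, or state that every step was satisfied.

(1) due by 4 October 2031 + 79 days = 22 December 2031; done 26 December 2031 — 4 days late.

Step 1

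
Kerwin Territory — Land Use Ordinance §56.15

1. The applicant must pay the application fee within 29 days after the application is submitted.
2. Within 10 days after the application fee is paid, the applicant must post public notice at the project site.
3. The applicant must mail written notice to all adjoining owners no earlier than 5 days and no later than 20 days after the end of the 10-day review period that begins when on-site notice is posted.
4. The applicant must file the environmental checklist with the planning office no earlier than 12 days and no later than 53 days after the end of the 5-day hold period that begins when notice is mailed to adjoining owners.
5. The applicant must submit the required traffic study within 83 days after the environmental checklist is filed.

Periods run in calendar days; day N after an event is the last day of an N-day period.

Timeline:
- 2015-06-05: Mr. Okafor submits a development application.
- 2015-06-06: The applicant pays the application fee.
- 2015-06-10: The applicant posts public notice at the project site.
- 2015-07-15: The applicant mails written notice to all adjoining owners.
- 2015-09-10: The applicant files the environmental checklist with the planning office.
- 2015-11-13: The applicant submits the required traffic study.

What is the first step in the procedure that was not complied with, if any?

Step 3

Step 1 — counting 29 days from 2015-06-05 (when the application is submitted) gives a deadline of 2015-07-04; completed 2015-06-06, before the deadline.
Step 2 — counting 10 days from 2015-06-06 (when the application fee is paid) gives a deadline of 2015-06-16; done 2015-06-10 — timely.
Step 3 — 5 and 20 days from 2015-06-20 (end of the 10-day review period, which began when on-site notice is posted on 2015-06-10) are 2015-06-25 and 2015-07-10 respectively; 2015-07-15 is 5 days past the end of the window.
The analysis stops there.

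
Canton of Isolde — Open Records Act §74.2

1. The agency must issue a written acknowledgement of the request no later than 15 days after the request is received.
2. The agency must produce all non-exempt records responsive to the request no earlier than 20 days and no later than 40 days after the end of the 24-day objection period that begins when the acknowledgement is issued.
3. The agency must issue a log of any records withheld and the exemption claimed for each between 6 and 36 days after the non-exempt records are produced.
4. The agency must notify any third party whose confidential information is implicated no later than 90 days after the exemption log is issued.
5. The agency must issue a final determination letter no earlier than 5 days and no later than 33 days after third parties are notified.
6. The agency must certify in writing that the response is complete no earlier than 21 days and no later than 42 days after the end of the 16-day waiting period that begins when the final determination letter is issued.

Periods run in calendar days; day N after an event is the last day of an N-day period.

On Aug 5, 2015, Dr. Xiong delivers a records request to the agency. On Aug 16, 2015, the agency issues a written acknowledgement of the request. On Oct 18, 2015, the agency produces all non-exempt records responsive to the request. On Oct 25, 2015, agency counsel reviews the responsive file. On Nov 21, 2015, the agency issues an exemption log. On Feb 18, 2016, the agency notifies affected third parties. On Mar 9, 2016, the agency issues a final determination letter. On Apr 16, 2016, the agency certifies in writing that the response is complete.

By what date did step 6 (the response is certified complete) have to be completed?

May 6, 2016

The final determination letter is issued on Mar 9, 2016; the 16-day waiting period therefore ends Mar 25, 2016, and step 6 runs from that date. The window is 21–42 days after Mar 25, 2016; it closes on May 6, 2016.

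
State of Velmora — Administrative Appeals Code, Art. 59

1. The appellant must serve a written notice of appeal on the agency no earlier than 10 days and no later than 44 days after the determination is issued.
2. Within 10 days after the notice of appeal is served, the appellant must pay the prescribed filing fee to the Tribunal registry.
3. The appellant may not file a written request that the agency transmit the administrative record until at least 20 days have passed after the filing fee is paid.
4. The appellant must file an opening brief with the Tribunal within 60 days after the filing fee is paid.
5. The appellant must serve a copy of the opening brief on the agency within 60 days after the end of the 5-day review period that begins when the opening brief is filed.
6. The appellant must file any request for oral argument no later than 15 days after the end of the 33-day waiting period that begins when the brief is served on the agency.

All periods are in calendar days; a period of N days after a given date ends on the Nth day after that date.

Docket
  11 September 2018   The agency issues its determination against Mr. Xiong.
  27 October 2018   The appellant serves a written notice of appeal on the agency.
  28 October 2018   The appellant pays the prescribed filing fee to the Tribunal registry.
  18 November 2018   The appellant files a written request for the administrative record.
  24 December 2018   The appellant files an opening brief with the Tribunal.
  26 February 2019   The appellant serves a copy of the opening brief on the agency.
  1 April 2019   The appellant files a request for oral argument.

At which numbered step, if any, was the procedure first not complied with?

Step 1

Step 1 — 10 and 44 days from 11 September 2018 (when the determination is issued) are 21 September 2018 and 25 October 2018 respectively; done 27 October 2018 — 2 days after the window closed.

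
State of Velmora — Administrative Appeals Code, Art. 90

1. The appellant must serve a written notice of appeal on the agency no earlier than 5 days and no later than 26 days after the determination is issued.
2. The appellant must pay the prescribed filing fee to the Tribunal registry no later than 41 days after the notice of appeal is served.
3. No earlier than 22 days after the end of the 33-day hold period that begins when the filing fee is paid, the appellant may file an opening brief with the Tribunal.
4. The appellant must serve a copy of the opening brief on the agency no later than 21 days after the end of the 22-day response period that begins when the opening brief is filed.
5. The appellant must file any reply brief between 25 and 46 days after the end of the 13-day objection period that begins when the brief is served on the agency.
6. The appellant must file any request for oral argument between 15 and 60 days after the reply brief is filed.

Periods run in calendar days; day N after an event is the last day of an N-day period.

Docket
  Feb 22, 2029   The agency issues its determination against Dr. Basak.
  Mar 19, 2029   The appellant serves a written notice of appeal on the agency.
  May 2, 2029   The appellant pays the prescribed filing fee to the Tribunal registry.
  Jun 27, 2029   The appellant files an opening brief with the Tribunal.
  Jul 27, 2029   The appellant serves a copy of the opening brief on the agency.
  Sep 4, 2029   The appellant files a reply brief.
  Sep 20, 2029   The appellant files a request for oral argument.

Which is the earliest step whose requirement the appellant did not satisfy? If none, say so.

Step 2

Step 1 — 5 and 26 days from Feb 22, 2029 (when the determination is issued) are Feb 27, 2029 and Mar 20, 2029 respectively; done Mar 19, 2029 — within the window.
Step 2 — counting 41 days from Mar 19, 2029 (when the notice of appeal is served) gives a deadline of Apr 29, 2029; May 2, 2029 misses that deadline by 3 days.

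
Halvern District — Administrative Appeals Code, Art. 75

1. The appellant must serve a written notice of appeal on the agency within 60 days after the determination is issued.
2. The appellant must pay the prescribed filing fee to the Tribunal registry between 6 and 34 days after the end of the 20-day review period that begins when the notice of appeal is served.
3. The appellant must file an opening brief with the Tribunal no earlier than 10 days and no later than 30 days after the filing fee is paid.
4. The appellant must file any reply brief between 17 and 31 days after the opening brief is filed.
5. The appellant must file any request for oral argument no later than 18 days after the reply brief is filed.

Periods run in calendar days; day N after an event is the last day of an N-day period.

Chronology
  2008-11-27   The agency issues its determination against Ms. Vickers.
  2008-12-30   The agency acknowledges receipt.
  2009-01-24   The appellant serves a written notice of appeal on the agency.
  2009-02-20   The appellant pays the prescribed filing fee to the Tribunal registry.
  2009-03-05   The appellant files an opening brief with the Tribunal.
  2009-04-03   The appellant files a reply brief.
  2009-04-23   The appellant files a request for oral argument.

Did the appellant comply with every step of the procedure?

Step 1: 60 days after 2008-11-27 (when the determination is issued) is 2009-01-26; done 2009-01-24 — timely.
Step 2: the window is 6–34 days after 2009-02-13 (end of the 20-day review period, which began when the notice of appeal is served on 2009-01-24), so 2009-02-19 through 2009-03-19; done 2009-02-20 — within the window.
Step 3: the window is 10–30 days after 2009-02-20 (when the filing fee is paid), so 2009-03-02 through 2009-03-22; done 2009-03-05, which is between those dates.
Step 4: the window is 17–31 days after 2009-03-05 (when the opening brief is filed), so 2009-03-22 through 2009-04-05; done 2009-04-03 — within the window.
Step 5: 18 days after 2009-04-03 (when the reply brief is filed) is 2009-04-21; not done until 2009-04-23, 2 days after the deadline.
That is the first point of non-compliance.

No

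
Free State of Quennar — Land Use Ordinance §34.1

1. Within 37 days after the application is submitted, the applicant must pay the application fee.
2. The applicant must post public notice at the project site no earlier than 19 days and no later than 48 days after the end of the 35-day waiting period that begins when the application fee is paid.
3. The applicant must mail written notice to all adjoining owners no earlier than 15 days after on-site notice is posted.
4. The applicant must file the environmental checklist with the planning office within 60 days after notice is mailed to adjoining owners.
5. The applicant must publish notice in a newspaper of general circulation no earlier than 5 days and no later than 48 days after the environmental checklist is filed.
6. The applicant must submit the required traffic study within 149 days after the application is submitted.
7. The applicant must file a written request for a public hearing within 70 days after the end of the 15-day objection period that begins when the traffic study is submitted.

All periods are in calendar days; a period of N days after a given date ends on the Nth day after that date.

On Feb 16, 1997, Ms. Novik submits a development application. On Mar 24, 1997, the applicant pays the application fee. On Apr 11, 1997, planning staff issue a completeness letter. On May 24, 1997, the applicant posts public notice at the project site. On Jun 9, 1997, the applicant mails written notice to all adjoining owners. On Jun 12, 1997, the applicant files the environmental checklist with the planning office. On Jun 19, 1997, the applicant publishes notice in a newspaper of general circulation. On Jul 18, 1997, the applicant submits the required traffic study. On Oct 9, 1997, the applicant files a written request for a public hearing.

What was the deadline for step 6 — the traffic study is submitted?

Jul 15, 1997

Step 6 runs from Feb 16, 1997, when the application is submitted. 149 days after Feb 16, 1997 is Jul 15, 1997.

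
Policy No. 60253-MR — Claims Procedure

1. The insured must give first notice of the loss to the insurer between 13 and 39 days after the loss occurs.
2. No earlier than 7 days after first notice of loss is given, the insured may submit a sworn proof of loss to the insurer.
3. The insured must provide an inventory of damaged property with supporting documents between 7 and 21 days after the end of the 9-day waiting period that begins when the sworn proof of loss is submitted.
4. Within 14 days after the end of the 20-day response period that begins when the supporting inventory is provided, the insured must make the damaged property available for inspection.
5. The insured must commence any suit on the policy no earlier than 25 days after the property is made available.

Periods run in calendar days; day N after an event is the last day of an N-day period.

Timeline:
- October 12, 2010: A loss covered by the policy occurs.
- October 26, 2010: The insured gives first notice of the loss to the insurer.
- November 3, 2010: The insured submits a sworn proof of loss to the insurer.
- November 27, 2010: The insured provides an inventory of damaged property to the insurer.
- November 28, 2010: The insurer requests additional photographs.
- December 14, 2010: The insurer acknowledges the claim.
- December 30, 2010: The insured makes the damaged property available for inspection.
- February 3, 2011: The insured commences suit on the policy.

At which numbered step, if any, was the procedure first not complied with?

(1) the permitted window runs from October 12, 2010 + 13 = October 25, 2010 to October 12, 2010 + 39 = November 20, 2010; done October 26, 2010 — within the window.
(2) permitted from October 26, 2010 + 7 days = November 2, 2010 onward; November 3, 2010 is on or after that date.
(3) the permitted window runs from November 12, 2010 + 7 = November 19, 2010 to November 12, 2010 + 21 = December 3, 2010; done November 27, 2010, which is between those dates.
(4) due by December 17, 2010 + 14 days = December 31, 2010; completed December 30, 2010, before the deadline.
(5) permitted from December 30, 2010 + 25 days = January 24, 2011 onward; done February 3, 2011 — permitted.

None — every step was satisfied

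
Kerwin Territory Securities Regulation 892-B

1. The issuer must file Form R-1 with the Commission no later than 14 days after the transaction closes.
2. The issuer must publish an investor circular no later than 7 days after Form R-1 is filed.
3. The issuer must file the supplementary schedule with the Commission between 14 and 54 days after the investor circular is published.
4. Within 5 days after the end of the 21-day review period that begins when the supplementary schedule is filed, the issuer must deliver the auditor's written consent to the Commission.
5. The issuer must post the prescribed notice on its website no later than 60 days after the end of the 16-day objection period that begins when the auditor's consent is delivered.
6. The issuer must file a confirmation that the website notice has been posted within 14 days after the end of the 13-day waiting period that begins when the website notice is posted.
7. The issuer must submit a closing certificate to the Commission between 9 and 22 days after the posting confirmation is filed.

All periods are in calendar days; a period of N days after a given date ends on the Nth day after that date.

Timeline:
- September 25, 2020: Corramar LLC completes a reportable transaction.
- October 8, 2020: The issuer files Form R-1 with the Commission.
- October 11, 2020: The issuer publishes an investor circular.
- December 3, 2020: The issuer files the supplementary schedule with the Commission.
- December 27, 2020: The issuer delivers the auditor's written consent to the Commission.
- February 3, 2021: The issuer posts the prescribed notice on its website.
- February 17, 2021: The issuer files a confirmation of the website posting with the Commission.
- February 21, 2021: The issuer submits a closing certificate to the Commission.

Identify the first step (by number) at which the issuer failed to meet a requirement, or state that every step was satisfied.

Step 7

(1) due by September 25, 2020 + 14 days = October 9, 2020; completed October 8, 2020, before the deadline.
(2) due by October 8, 2020 + 7 days = October 15, 2020; done October 11, 2020 — timely.
(3) the permitted window runs from October 11, 2020 + 14 = October 25, 2020 to October 11, 2020 + 54 = December 4, 2020; done December 3, 2020, which is between those dates.
(4) due by December 24, 2020 + 5 days = December 29, 2020; completed December 27, 2020, before the deadline.
(5) due by January 12, 2021 + 60 days = March 13, 2021; completed February 3, 2021, before the deadline.
(6) due by February 16, 2021 + 14 days = March 2, 2021; completed February 17, 2021, before the deadline.
(7) the permitted window runs from February 17, 2021 + 9 = February 26, 2021 to February 17, 2021 + 22 = March 11, 2021; February 21, 2021 is 5 days too early.
The procedure was therefore not followed at step 7.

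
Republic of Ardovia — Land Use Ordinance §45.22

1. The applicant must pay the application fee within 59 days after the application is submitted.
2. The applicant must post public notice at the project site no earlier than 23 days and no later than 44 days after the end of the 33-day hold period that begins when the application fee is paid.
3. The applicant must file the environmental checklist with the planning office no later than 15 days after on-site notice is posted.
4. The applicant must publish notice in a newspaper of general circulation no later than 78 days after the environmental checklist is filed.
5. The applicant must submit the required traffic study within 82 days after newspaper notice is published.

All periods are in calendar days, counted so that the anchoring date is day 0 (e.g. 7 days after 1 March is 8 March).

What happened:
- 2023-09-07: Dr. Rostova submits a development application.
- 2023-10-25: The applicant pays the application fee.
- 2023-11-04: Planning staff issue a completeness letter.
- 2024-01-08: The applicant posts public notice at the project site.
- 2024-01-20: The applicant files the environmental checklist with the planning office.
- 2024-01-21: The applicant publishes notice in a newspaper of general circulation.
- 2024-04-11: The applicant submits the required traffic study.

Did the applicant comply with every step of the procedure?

Yes

Step 1 — counting 59 days from 2023-09-07 (when the application is submitted) gives a deadline of 2023-11-05; 2023-10-25 is within that limit.
Step 2 — 23 and 44 days from 2023-11-27 (end of the 33-day hold period, which began when the application fee is paid on 2023-10-25) are 2023-12-20 and 2024-01-10 respectively; done 2024-01-08, which is between those dates.
Step 3 — counting 15 days from 2024-01-08 (when on-site notice is posted) gives a deadline of 2024-01-23; 2024-01-20 is within that limit.
Step 4 — counting 78 days from 2024-01-20 (when the environmental checklist is filed) gives a deadline of 2024-04-07; completed 2024-01-21, before the deadline.
Step 5 — counting 82 days from 2024-01-21 (when newspaper notice is published) gives a deadline of 2024-04-12; done 2024-04-11 — timely.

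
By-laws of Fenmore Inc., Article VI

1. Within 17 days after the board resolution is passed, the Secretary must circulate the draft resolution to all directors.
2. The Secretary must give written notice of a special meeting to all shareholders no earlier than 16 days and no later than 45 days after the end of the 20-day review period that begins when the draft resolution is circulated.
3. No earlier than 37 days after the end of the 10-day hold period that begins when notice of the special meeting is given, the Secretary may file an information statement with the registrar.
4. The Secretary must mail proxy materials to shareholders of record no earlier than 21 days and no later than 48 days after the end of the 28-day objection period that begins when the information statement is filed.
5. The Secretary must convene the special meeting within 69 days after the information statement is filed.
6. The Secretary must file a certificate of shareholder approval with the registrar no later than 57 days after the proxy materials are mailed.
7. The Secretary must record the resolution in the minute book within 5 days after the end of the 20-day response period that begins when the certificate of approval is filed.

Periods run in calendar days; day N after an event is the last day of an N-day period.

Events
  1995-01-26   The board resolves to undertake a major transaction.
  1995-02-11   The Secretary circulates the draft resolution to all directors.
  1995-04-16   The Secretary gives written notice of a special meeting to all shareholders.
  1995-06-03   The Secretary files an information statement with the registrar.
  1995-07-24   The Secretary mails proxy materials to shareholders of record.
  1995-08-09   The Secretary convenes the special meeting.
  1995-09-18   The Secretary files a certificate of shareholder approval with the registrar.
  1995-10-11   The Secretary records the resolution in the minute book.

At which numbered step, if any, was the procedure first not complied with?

None — every step was satisfied

(1) due by 1995-01-26 + 17 days = 1995-02-12; 1995-02-11 is within that limit.
(2) the permitted window runs from 1995-03-03 + 16 = 1995-03-19 to 1995-03-03 + 45 = 1995-04-17; done 1995-04-16 — within the window.
(3) permitted from 1995-04-26 + 37 days = 1995-06-02 onward; 1995-06-03 is on or after that date.
(4) the permitted window runs from 1995-07-01 + 21 = 1995-07-22 to 1995-07-01 + 48 = 1995-08-18; done 1995-07-24 — within the window.
(5) due by 1995-06-03 + 69 days = 1995-08-11; done 1995-08-09 — timely.
(6) due by 1995-07-24 + 57 days = 1995-09-19; completed 1995-09-18, before the deadline.
(7) due by 1995-10-08 + 5 days = 1995-10-13; done 1995-10-11 — timely.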